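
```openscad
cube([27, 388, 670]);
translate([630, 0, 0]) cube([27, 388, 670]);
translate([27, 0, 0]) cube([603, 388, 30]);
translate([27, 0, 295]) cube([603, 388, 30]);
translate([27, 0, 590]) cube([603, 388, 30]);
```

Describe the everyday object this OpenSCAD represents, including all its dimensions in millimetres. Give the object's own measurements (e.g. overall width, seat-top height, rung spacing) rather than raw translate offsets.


An open bookshelf. Two side panels, each 27 mm thick, 388 mm deep and 670 mm tall, stand 657 mm apart (outside-to-outside). Between them sit 3 shelves, each 30 mm thick and 388 mm deep, spanning the full gap between the sides. The bottom shelf rests on the floor (its underside at z = 0) and the clear gap between one shelf's top and the next shelf's underside is 265 mm.


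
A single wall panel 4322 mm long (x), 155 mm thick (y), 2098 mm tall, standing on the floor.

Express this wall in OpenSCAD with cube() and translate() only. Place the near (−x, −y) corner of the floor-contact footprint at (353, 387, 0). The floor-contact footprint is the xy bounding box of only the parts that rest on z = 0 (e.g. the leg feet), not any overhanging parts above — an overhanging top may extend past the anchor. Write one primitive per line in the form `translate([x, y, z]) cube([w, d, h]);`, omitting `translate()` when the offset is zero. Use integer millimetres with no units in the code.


translate([353, 387, 0]) cube([4322, 155, 2098]);


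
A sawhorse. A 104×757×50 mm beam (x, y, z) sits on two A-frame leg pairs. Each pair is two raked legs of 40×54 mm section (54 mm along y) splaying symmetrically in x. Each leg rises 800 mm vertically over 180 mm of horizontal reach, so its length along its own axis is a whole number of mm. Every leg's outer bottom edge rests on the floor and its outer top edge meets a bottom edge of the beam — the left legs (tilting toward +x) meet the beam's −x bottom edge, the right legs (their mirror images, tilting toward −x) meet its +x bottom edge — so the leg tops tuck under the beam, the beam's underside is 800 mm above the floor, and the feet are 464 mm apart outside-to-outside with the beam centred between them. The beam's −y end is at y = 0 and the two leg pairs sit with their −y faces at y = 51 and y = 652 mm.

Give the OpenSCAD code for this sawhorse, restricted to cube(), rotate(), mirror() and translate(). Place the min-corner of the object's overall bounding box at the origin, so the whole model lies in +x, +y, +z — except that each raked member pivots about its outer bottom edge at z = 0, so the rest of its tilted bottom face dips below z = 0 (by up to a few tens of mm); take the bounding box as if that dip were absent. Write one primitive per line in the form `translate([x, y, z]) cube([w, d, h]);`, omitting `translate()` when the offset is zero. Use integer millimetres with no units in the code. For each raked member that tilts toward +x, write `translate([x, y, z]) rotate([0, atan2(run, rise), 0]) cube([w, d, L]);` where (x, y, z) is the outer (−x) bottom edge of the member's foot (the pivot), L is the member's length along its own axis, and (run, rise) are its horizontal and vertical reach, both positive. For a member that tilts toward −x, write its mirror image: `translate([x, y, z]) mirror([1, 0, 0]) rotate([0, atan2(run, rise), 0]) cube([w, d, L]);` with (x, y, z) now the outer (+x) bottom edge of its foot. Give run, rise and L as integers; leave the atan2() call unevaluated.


translate([180, 0, 800]) cube([104, 757, 50]);
translate([0, 51, 0]) rotate([0, atan2(180, 800), 0]) cube([40, 54, 820]);
translate([464, 51, 0]) mirror([1, 0, 0]) rotate([0, atan2(180, 800), 0]) cube([40, 54, 820]);
translate([0, 652, 0]) rotate([0, atan2(180, 800), 0]) cube([40, 54, 820]);
translate([464, 652, 0]) mirror([1, 0, 0]) rotate([0, atan2(180, 800), 0]) cube([40, 54, 820]);


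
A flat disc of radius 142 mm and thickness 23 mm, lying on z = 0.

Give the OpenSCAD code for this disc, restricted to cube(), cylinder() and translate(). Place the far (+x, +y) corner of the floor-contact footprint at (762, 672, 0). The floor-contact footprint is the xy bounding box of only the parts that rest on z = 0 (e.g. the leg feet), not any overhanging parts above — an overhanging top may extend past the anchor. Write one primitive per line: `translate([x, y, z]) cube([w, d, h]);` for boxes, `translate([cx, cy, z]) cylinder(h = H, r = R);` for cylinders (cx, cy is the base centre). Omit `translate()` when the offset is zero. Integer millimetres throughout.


translate([620, 530, 0]) cylinder(h = 23, r = 142);


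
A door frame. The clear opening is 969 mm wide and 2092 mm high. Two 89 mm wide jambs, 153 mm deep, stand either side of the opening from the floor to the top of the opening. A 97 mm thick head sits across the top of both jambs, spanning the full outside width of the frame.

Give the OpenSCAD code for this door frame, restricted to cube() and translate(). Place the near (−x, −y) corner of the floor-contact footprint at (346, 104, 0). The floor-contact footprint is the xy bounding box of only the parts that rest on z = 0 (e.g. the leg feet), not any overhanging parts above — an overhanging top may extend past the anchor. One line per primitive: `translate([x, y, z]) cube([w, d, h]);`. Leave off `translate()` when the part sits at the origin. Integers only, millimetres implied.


translate([346, 104, 0]) cube([89, 153, 2092]);
translate([1404, 104, 0]) cube([89, 153, 2092]);
translate([346, 104, 2092]) cube([1147, 153, 97]);


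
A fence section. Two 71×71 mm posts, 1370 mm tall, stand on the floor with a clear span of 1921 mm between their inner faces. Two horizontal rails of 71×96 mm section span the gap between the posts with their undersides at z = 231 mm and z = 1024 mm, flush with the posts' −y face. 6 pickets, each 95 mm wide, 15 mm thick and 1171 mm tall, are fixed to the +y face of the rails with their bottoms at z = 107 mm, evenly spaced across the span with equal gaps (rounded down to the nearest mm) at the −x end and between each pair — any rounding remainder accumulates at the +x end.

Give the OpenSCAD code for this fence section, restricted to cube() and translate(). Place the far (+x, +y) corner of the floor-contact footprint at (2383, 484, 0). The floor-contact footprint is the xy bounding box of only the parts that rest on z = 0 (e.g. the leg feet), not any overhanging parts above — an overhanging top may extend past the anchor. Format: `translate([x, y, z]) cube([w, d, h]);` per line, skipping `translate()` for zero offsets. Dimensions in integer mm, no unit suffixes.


translate([320, 413, 0]) cube([71, 71, 1370]);
translate([2312, 413, 0]) cube([71, 71, 1370]);
translate([391, 413, 231]) cube([1921, 71, 96]);
translate([391, 413, 1024]) cube([1921, 71, 96]);
translate([584, 484, 107]) cube([95, 15, 1171]);
translate([872, 484, 107]) cube([95, 15, 1171]);
translate([1160, 484, 107]) cube([95, 15, 1171]);
translate([1448, 484, 107]) cube([95, 15, 1171]);
translate([1736, 484, 107]) cube([95, 15, 1171]);
translate([2024, 484, 107]) cube([95, 15, 1171]);


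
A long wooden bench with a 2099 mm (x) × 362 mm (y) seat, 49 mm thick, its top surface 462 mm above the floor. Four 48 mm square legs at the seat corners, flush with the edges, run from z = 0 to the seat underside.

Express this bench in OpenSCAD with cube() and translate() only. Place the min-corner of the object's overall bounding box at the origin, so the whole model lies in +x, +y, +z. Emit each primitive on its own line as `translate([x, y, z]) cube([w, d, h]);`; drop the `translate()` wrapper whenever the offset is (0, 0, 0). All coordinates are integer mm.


translate([0, 0, 413]) cube([2099, 362, 49]);
cube([48, 48, 413]);
translate([0, 314, 0]) cube([48, 48, 413]);
translate([2051, 0, 0]) cube([48, 48, 413]);
translate([2051, 314, 0]) cube([48, 48, 413]);


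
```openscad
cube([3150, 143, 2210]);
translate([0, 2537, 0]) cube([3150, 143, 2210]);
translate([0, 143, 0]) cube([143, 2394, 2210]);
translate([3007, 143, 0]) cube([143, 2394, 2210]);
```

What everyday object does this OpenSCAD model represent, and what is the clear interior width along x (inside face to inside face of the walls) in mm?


A house (or room) frame. The interior width is 2864 mm.

Four 2210 mm walls enclosing a rectangle with no floor or roof — a room or house frame. Outside width is 3150 mm and wall thickness is 143 mm, so the interior width is 3150 − 2 × 143 = 2864 mm.


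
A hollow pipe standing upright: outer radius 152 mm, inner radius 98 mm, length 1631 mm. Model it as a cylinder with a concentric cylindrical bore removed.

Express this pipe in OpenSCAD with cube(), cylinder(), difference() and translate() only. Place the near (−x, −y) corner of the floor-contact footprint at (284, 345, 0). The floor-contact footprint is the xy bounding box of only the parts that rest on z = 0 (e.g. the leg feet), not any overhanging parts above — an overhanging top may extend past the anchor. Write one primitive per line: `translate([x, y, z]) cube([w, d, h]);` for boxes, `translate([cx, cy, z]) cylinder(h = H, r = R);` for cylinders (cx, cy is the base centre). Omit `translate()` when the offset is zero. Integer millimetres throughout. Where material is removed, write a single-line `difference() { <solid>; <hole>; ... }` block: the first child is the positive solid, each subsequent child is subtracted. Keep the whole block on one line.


difference() { translate([436, 497, 0]) cylinder(h = 1631, r = 152); translate([436, 497, 0]) cylinder(h = 1631, r = 98); }


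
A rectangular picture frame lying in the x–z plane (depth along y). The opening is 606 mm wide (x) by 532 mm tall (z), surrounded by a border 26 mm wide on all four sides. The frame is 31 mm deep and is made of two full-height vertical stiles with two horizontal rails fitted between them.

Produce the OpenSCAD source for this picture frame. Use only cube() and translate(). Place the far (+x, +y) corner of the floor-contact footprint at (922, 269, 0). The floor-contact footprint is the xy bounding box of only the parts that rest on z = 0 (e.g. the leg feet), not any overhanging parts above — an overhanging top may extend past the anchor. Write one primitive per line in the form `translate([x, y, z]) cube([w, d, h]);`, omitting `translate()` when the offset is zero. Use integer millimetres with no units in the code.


translate([264, 238, 0]) cube([26, 31, 584]);
translate([896, 238, 0]) cube([26, 31, 584]);
translate([290, 238, 0]) cube([606, 31, 26]);
translate([290, 238, 558]) cube([606, 31, 26]);


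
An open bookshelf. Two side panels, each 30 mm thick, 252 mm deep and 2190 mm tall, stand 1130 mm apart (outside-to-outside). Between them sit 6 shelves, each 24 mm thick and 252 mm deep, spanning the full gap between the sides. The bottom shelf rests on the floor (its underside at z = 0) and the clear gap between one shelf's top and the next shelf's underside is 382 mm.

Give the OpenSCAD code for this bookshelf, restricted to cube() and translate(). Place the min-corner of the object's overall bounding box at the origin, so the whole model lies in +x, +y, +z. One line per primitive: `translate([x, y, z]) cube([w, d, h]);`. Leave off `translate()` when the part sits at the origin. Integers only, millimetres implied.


cube([30, 252, 2190]);
translate([1100, 0, 0]) cube([30, 252, 2190]);
translate([30, 0, 0]) cube([1070, 252, 24]);
translate([30, 0, 406]) cube([1070, 252, 24]);
translate([30, 0, 812]) cube([1070, 252, 24]);
translate([30, 0, 1218]) cube([1070, 252, 24]);
translate([30, 0, 1624]) cube([1070, 252, 24]);
translate([30, 0, 2030]) cube([1070, 252, 24]);


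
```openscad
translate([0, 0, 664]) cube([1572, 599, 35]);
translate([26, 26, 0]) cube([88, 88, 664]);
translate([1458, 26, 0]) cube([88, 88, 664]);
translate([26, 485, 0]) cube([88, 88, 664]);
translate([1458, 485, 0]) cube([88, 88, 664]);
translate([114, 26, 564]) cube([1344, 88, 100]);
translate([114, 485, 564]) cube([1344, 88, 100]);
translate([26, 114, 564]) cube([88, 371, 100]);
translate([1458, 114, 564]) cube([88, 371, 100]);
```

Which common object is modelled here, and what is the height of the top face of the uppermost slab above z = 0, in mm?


A table. The table height is 699 mm.

A 1572×599×35 slab sits at z = 664 on four 88 mm square posts — a table. The top surface is at 664 + 35 = 699 mm.


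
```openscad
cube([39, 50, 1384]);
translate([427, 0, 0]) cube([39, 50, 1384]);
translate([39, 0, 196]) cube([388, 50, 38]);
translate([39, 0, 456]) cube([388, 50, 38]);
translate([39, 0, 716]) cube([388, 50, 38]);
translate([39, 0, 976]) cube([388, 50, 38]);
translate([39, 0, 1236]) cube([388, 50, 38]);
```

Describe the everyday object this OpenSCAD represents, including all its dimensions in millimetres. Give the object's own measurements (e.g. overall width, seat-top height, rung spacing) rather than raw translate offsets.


A straight ladder. Two 39×50 mm vertical rails, 1384 mm tall, stand 466 mm apart (outside-to-outside) with their front faces coplanar on the −y side. 5 rungs, each 50 mm deep and 38 mm tall, span between the inner faces of the rails, front faces flush with the rails. The lowest rung's underside is at z = 196 mm and rungs are spaced 260 mm apart (underside to underside).


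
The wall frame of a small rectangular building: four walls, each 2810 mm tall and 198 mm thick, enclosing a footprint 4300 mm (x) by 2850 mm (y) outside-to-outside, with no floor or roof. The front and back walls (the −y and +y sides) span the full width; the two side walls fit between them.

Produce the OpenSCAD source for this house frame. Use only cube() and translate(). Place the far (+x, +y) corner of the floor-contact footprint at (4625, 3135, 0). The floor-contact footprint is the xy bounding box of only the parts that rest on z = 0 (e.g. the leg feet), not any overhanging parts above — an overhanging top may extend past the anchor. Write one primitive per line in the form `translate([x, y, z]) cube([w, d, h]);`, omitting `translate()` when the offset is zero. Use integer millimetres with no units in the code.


translate([325, 285, 0]) cube([4300, 198, 2810]);
translate([325, 2937, 0]) cube([4300, 198, 2810]);
translate([325, 483, 0]) cube([198, 2454, 2810]);
translate([4427, 483, 0]) cube([198, 2454, 2810]);


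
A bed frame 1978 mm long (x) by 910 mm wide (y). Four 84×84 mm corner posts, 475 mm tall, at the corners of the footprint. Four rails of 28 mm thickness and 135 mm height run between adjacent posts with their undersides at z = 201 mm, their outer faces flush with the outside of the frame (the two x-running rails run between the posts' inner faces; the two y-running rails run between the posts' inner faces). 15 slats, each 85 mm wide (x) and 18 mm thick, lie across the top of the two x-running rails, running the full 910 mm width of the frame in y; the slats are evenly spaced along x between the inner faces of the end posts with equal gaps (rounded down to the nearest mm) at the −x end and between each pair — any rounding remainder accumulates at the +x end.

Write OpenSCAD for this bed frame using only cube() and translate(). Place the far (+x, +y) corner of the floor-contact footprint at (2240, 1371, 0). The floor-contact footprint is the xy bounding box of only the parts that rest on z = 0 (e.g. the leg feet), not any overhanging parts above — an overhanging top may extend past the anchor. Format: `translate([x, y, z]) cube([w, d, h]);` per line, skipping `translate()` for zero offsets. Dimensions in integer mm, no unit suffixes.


// slat z = rail_z + rail_h = 201 + 135 = 336
// slat gap = ⌊(1810 − 15·85) / 16⌋ = 33
translate([262, 461, 0]) cube([84, 84, 475]);
translate([262, 1287, 0]) cube([84, 84, 475]);
translate([2156, 461, 0]) cube([84, 84, 475]);
translate([2156, 1287, 0]) cube([84, 84, 475]);
translate([346, 461, 201]) cube([1810, 28, 135]);
translate([346, 1343, 201]) cube([1810, 28, 135]);
translate([262, 545, 201]) cube([28, 742, 135]);
translate([2212, 545, 201]) cube([28, 742, 135]);
translate([379, 461, 336]) cube([85, 910, 18]);
translate([497, 461, 336]) cube([85, 910, 18]);
translate([615, 461, 336]) cube([85, 910, 18]);
translate([733, 461, 336]) cube([85, 910, 18]);
translate([851, 461, 336]) cube([85, 910, 18]);
translate([969, 461, 336]) cube([85, 910, 18]);
translate([1087, 461, 336]) cube([85, 910, 18]);
translate([1205, 461, 336]) cube([85, 910, 18]);
translate([1323, 461, 336]) cube([85, 910, 18]);
translate([1441, 461, 336]) cube([85, 910, 18]);
translate([1559, 461, 336]) cube([85, 910, 18]);
translate([1677, 461, 336]) cube([85, 910, 18]);
translate([1795, 461, 336]) cube([85, 910, 18]);
translate([1913, 461, 336]) cube([85, 910, 18]);
translate([2031, 461, 336]) cube([85, 910, 18]);


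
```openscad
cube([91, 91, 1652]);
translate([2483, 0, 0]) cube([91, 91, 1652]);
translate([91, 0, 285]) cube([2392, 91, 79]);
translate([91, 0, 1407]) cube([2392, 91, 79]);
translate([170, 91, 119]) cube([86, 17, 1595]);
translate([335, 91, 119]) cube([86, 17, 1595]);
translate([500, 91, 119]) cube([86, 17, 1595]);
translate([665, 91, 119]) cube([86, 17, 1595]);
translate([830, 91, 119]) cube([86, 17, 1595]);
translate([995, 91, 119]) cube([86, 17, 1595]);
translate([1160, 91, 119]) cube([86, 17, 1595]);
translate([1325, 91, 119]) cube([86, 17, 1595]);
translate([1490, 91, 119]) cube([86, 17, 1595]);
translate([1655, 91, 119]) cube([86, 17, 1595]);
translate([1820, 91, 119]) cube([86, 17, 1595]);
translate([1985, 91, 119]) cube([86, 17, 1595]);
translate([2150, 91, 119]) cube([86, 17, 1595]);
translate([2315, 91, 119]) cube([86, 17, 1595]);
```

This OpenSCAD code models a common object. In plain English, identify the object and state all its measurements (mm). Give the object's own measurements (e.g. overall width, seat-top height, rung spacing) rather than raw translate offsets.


A fence section. Two 91×91 mm posts, 1652 mm tall, stand on the floor with a clear span of 2392 mm between their inner faces. Two horizontal rails of 91×79 mm section span the gap between the posts with their undersides at z = 285 mm and z = 1407 mm, flush with the posts' −y face. 14 pickets, each 86 mm wide, 17 mm thick and 1595 mm tall, are fixed to the +y face of the rails with their bottoms at z = 119 mm, spaced across the span with a 79 mm gap after the −x post and between neighbouring pickets, with 82 mm left before the +x post.


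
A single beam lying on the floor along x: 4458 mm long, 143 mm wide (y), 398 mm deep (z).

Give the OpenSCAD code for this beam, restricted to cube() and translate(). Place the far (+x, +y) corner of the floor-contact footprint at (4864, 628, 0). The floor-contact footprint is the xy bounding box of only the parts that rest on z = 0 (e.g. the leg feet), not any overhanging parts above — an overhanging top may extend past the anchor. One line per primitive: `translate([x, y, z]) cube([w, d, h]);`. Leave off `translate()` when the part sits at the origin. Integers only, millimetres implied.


translate([406, 485, 0]) cube([4458, 143, 398]);


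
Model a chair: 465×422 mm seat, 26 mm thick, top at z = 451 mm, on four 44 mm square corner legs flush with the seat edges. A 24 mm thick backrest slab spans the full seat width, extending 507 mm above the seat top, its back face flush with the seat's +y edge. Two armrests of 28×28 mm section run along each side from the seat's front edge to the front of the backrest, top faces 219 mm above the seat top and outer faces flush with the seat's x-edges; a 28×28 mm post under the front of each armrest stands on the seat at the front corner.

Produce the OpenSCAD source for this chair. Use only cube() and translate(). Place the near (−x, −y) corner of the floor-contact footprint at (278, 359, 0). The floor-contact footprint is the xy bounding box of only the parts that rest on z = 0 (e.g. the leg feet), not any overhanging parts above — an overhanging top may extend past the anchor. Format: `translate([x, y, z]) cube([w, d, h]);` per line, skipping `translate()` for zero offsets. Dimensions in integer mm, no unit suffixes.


// leg_h = 451 - 26 = 425
// arm post h = 219 - 28 = 191
translate([278, 359, 425]) cube([465, 422, 26]);
translate([278, 359, 0]) cube([44, 44, 425]);
translate([699, 359, 0]) cube([44, 44, 425]);
translate([278, 737, 0]) cube([44, 44, 425]);
translate([699, 737, 0]) cube([44, 44, 425]);
translate([278, 757, 451]) cube([465, 24, 507]);
translate([278, 359, 642]) cube([28, 398, 28]);
translate([715, 359, 642]) cube([28, 398, 28]);
translate([278, 359, 451]) cube([28, 28, 191]);
translate([715, 359, 451]) cube([28, 28, 191]);


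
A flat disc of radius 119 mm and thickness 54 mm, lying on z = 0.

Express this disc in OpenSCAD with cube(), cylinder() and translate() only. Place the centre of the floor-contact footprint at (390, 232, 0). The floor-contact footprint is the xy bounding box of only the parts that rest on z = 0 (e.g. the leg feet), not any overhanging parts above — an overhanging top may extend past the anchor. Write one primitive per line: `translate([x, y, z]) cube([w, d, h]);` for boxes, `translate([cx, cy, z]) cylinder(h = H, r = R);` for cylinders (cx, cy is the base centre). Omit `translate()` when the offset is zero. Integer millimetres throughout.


translate([390, 232, 0]) cylinder(h = 54, r = 119);


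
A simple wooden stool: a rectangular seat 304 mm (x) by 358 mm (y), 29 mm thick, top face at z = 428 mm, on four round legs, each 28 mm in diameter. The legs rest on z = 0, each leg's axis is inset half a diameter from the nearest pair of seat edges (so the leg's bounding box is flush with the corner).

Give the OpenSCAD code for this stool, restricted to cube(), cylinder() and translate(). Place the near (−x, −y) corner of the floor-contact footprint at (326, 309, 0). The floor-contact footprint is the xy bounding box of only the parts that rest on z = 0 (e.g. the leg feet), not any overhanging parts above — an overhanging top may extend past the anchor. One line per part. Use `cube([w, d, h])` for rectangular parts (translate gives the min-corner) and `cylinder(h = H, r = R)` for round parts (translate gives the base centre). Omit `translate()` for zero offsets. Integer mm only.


translate([326, 309, 399]) cube([304, 358, 29]);
translate([340, 323, 0]) cylinder(h = 399, r = 14);
translate([616, 323, 0]) cylinder(h = 399, r = 14);
translate([340, 653, 0]) cylinder(h = 399, r = 14);
translate([616, 653, 0]) cylinder(h = 399, r = 14);


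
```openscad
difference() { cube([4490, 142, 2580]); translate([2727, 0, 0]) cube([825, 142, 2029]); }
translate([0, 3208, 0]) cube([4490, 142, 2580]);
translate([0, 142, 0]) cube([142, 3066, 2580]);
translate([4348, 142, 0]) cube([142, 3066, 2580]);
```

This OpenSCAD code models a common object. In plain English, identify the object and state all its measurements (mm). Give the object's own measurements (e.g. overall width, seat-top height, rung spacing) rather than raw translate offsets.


A single room: four walls, each 2580 mm tall and 142 mm thick, enclosing an outside footprint 4490×3350 mm (x × y), no floor or roof. The front and back walls (−y and +y sides) run the full x-width; the side walls fit between their inner faces. A door opening 825 mm wide and 2029 mm tall is cut through the front wall from the floor up, its −x edge 2727 mm from the wall's −x end.


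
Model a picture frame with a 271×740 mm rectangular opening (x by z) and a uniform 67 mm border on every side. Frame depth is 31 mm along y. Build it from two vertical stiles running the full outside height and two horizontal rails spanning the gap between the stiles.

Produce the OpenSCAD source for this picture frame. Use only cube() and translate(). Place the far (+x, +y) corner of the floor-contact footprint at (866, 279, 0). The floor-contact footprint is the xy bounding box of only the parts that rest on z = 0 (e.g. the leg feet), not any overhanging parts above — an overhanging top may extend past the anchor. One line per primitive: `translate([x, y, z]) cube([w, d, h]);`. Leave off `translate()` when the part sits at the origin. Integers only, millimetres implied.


translate([461, 248, 0]) cube([67, 31, 874]);
translate([799, 248, 0]) cube([67, 31, 874]);
translate([528, 248, 0]) cube([271, 31, 67]);
translate([528, 248, 807]) cube([271, 31, 67]);


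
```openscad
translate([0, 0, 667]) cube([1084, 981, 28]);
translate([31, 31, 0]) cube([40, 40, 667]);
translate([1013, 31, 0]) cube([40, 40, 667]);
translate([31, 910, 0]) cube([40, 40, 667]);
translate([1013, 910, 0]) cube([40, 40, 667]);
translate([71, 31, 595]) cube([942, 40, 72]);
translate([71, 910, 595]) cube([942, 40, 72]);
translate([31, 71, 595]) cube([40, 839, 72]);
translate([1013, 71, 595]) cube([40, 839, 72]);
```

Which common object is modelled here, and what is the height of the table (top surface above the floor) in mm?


A table. The table height is 695 mm.

A 1084×981×28 slab sits at z = 667 on four 40 mm square posts — a table. The top surface is at 667 + 28 = 695 mm.


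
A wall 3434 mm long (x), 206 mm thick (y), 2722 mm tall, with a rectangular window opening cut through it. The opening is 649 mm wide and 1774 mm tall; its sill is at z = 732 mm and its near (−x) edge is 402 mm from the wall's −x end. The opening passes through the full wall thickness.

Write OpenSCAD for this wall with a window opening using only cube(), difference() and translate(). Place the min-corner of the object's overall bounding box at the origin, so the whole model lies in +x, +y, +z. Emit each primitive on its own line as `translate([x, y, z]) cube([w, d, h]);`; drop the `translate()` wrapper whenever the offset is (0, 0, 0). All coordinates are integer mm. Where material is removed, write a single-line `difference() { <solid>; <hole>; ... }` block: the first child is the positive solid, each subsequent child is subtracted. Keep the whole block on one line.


difference() { cube([3434, 206, 2722]); translate([402, 0, 732]) cube([649, 206, 1774]); }


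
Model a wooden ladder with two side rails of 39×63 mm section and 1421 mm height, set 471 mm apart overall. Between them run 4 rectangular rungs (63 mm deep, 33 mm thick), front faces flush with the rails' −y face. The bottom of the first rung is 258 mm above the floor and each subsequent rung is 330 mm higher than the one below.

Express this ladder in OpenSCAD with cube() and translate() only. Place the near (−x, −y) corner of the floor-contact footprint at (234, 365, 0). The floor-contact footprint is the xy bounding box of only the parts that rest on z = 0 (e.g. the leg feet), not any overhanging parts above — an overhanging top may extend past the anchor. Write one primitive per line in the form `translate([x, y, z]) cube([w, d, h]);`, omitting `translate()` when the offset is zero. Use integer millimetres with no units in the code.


translate([234, 365, 0]) cube([39, 63, 1421]);
translate([666, 365, 0]) cube([39, 63, 1421]);
translate([273, 365, 258]) cube([393, 63, 33]);
translate([273, 365, 588]) cube([393, 63, 33]);
translate([273, 365, 918]) cube([393, 63, 33]);
translate([273, 365, 1248]) cube([393, 63, 33]);


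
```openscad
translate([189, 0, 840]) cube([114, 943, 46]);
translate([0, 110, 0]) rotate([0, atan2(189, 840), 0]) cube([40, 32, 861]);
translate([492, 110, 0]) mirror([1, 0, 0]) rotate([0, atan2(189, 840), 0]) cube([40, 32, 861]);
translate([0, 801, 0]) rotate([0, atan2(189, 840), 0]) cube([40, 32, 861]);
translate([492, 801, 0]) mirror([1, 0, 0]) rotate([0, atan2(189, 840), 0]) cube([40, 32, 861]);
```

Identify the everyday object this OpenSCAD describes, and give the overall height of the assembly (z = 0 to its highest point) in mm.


A sawhorse. The overall height is 886 mm.

A beam across two mirrored pairs of raked legs — a sawhorse. The beam's underside is at z = 840 (matching the legs' vertical rise in atan2(189, 840)) and the beam is 46 mm tall, so its top is at 840 + 46 = 886 mm. The raked legs top out at the beam's underside, so that is the highest point.


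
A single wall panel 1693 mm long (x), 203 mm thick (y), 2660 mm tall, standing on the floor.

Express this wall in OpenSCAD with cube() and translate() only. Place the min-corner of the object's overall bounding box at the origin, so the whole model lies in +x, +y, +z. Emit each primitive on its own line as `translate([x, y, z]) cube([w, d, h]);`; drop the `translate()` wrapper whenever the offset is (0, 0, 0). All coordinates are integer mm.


cube([1693, 203, 2660]);


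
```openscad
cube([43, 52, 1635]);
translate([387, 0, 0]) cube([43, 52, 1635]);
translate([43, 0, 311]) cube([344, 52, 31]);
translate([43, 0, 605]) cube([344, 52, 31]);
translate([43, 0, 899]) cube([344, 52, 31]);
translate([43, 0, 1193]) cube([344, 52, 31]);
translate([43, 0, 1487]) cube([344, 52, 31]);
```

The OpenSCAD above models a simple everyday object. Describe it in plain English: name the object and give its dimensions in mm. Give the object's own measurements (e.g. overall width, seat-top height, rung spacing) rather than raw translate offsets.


A straight ladder. Two 43×52 mm vertical rails, 1635 mm tall, stand 430 mm apart (outside-to-outside) with their front faces coplanar on the −y side. 5 rungs, each 52 mm deep and 31 mm tall, span between the inner faces of the rails, front faces flush with the rails. The lowest rung's underside is at z = 311 mm and rungs are spaced 294 mm apart (underside to underside).


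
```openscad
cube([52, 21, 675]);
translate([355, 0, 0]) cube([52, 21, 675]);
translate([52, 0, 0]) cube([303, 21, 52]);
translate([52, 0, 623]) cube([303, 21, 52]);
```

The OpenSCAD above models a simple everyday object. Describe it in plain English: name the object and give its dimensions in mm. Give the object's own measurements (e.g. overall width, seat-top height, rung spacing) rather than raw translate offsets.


A rectangular picture frame lying in the x–z plane (depth along y). The opening is 303 mm wide (x) by 571 mm tall (z), surrounded by a border 52 mm wide on all four sides. The frame is 21 mm deep and is made of two full-height vertical stiles with two horizontal rails fitted between them.


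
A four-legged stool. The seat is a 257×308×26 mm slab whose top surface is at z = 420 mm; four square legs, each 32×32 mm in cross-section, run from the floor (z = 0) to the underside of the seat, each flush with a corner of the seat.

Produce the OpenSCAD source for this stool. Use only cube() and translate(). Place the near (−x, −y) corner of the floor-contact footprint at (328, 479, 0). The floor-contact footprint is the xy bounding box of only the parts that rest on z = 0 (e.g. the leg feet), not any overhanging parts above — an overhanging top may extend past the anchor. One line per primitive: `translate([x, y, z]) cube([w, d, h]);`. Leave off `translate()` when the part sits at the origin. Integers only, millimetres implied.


translate([328, 479, 394]) cube([257, 308, 26]);
translate([328, 479, 0]) cube([32, 32, 394]);
translate([553, 479, 0]) cube([32, 32, 394]);
translate([328, 755, 0]) cube([32, 32, 394]);
translate([553, 755, 0]) cube([32, 32, 394]);


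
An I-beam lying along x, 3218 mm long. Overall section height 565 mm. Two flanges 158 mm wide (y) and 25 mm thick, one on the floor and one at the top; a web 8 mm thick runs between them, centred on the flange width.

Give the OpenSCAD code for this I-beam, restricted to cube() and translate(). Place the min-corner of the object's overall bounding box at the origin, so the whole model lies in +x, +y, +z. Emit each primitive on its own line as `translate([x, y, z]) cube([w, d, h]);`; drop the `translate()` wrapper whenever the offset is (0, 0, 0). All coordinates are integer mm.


cube([3218, 158, 25]);
translate([0, 75, 25]) cube([3218, 8, 515]);
translate([0, 0, 540]) cube([3218, 158, 25]);


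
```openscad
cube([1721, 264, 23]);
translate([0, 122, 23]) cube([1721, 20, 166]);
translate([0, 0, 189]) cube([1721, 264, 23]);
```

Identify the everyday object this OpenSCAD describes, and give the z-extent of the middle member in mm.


An I-beam. The web height is 166 mm.

Two wide flanges with a thin centred web — an I-beam. Overall 212 mm minus two 23 mm flanges gives a web of 212 − 2·23 = 166 mm.


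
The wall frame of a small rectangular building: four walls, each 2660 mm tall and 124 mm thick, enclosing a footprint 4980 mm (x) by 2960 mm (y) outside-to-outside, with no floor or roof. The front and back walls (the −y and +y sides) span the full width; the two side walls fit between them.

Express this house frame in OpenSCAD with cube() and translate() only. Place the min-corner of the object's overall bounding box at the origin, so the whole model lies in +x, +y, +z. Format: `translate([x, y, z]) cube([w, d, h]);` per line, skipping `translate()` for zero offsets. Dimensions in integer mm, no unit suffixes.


cube([4980, 124, 2660]);
translate([0, 2836, 0]) cube([4980, 124, 2660]);
translate([0, 124, 0]) cube([124, 2712, 2660]);
translate([4856, 124, 0]) cube([124, 2712, 2660]);


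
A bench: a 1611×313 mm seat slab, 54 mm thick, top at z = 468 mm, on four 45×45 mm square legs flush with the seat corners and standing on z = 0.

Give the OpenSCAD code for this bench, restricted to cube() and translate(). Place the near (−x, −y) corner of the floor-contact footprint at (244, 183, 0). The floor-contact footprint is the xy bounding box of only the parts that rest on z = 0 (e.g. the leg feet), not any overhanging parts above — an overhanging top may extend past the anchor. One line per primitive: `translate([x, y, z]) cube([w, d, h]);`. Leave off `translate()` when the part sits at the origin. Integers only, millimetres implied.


translate([244, 183, 414]) cube([1611, 313, 54]);
translate([244, 183, 0]) cube([45, 45, 414]);
translate([244, 451, 0]) cube([45, 45, 414]);
translate([1810, 183, 0]) cube([45, 45, 414]);
translate([1810, 451, 0]) cube([45, 45, 414]);


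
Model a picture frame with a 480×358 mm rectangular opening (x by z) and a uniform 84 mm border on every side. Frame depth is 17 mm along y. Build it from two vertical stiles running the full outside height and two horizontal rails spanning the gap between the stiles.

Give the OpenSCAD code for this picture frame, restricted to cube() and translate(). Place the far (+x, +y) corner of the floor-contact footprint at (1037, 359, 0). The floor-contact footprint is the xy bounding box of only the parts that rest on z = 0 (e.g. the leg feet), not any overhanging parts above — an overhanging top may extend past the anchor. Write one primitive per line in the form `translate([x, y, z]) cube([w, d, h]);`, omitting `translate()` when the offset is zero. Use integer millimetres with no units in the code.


translate([389, 342, 0]) cube([84, 17, 526]);
translate([953, 342, 0]) cube([84, 17, 526]);
translate([473, 342, 0]) cube([480, 17, 84]);
translate([473, 342, 442]) cube([480, 17, 84]);


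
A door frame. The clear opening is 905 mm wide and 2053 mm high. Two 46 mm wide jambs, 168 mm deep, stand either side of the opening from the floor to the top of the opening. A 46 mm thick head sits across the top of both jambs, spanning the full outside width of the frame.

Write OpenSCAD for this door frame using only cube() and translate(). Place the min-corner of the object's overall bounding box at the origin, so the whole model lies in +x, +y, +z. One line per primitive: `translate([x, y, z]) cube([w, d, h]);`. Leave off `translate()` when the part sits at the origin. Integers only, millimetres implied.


cube([46, 168, 2053]);
translate([951, 0, 0]) cube([46, 168, 2053]);
translate([0, 0, 2053]) cube([997, 168, 46]);


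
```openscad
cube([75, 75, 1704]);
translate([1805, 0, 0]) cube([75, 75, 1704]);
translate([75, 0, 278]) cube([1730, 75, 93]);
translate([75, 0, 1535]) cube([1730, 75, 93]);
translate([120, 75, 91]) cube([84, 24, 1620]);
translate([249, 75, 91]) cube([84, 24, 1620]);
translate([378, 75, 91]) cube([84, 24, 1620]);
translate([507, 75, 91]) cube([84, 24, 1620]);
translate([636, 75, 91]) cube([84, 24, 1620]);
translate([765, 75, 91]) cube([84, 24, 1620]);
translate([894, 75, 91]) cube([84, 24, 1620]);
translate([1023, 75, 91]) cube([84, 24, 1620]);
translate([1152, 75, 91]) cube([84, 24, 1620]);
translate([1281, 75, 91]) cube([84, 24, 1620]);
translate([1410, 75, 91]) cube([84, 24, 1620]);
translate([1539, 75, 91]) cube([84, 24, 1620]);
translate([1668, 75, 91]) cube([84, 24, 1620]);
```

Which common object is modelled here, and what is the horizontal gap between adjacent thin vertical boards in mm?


A fence section. The picket gap is 45 mm.

Two posts, two rails, 13 pickets — a fence section. Span 1730 mm holds 13 pickets of 84 mm with 14 equal gaps: ⌊(1730 − 13·84) / 14⌋ = 45 mm.


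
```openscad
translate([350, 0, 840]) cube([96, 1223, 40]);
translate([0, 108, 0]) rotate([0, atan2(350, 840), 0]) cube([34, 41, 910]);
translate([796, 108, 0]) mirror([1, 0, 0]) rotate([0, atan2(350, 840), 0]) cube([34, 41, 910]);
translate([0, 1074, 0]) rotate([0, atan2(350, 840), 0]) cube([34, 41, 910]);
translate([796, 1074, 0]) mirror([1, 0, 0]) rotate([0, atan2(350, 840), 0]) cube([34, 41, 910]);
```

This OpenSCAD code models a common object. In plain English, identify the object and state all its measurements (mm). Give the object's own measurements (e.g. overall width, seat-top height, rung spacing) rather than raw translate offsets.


A sawhorse. A 96×1223×40 mm beam (x, y, z) sits on two A-frame leg pairs. Each pair is two raked legs of 34×41 mm section (41 mm along y) splaying symmetrically in x. Each leg rises 840 mm vertically over 350 mm of horizontal reach and is 910 mm long along its own axis. Every leg's outer bottom edge rests on the floor and its outer top edge meets a bottom edge of the beam — the left legs (tilting toward +x) meet the beam's −x bottom edge, the right legs (their mirror images, tilting toward −x) meet its +x bottom edge — so the leg tops tuck under the beam, the beam's underside is 840 mm above the floor, and the feet are 796 mm apart outside-to-outside with the beam centred between them. The two leg pairs are set in 108 mm from either end of the beam.


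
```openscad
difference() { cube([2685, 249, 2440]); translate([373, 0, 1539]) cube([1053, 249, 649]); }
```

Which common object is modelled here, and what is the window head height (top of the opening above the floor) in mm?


A wall with a window opening. The window head height is 2188 mm.

A wall with a rectangular opening subtracted — a window. Sill at z = 1539, opening 649 mm tall, so the head is at 1539 + 649 = 2188 mm.


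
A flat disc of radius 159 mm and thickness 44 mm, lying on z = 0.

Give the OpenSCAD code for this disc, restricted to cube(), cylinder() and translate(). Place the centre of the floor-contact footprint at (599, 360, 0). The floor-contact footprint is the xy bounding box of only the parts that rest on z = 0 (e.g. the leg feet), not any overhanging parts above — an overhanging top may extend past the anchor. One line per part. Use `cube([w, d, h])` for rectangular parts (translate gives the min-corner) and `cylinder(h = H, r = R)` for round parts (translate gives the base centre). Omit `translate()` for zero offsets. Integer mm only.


translate([599, 360, 0]) cylinder(h = 44, r = 159);


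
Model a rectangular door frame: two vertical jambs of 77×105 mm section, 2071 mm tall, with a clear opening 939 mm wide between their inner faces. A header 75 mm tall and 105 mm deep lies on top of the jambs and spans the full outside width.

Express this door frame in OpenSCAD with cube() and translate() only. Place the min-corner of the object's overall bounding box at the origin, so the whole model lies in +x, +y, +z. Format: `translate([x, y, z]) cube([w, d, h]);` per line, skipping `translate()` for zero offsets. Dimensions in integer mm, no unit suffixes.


cube([77, 105, 2071]);
translate([1016, 0, 0]) cube([77, 105, 2071]);
translate([0, 0, 2071]) cube([1093, 105, 75]);


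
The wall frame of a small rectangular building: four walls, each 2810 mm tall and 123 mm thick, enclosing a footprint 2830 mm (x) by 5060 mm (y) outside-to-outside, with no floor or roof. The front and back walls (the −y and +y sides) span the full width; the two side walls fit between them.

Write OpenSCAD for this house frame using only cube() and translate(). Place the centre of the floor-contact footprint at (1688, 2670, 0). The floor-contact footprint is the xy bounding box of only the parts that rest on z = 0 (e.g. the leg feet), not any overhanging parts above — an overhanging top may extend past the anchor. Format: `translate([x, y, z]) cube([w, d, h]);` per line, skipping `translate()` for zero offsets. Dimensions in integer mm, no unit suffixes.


translate([273, 140, 0]) cube([2830, 123, 2810]);
translate([273, 5077, 0]) cube([2830, 123, 2810]);
translate([273, 263, 0]) cube([123, 4814, 2810]);
translate([2980, 263, 0]) cube([123, 4814, 2810]);
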